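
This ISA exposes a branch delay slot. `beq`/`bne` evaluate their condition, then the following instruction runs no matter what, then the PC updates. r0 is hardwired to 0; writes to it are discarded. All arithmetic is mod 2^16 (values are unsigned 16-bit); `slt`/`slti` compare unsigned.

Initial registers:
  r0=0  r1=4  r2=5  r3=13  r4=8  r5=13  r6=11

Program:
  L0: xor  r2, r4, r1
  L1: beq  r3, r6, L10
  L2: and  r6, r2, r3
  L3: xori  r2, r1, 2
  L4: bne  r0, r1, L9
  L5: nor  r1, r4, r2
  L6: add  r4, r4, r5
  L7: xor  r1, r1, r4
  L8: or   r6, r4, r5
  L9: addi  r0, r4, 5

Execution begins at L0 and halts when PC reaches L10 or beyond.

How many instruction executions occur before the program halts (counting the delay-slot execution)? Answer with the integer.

[0] xor  r2, r4, r1  →  {r0:0, r1:4, r2:12, r3:13, r4:8, r5:13, r6:11}
[1] beq  r3, r6, L10  →  {r0:0, r1:4, r2:12, r3:13, r4:8, r5:13, r6:11}  ⟨branch fallthrough⟩
[2] and  r6, r2, r3  →  {r0:0, r1:4, r2:12, r3:13, r4:8, r5:13, r6:12}
[3] xori  r2, r1, 2  →  {r0:0, r1:4, r2:6, r3:13, r4:8, r5:13, r6:12}
[4] bne  r0, r1, L9  →  {r0:0, r1:4, r2:6, r3:13, r4:8, r5:13, r6:12}  ⟨branch taken⟩
[5] nor  r1, r4, r2  →  {r0:0, r1:65521, r2:6, r3:13, r4:8, r5:13, r6:12}
[9] addi  r0, r4, 5  →  {r0:0, r1:65521, r2:6, r3:13, r4:8, r5:13, r6:12}

7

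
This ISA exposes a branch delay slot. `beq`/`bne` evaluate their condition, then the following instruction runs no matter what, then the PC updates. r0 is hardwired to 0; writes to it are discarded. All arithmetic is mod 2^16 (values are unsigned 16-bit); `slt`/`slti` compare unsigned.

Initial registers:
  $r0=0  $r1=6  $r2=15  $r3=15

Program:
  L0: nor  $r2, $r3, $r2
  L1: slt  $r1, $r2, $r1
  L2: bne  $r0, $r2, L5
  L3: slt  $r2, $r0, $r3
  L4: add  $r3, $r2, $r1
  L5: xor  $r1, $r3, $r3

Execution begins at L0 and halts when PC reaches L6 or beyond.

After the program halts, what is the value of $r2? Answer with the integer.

1

PC=0  nor  $r2, $r3, $r2     | $r0=0 $r1=6 $r2=65520 $r3=15
PC=1  slt  $r1, $r2, $r1     | $r0=0 $r1=0 $r2=65520 $r3=15
PC=2  bne  $r0, $r2, L5      | $r0=0 $r1=0 $r2=65520 $r3=15  [TAKEN]
PC=3  slt  $r2, $r0, $r3     | $r0=0 $r1=0 $r2=1 $r3=15
PC=5  xor  $r1, $r3, $r3     | $r0=0 $r1=0 $r2=1 $r3=15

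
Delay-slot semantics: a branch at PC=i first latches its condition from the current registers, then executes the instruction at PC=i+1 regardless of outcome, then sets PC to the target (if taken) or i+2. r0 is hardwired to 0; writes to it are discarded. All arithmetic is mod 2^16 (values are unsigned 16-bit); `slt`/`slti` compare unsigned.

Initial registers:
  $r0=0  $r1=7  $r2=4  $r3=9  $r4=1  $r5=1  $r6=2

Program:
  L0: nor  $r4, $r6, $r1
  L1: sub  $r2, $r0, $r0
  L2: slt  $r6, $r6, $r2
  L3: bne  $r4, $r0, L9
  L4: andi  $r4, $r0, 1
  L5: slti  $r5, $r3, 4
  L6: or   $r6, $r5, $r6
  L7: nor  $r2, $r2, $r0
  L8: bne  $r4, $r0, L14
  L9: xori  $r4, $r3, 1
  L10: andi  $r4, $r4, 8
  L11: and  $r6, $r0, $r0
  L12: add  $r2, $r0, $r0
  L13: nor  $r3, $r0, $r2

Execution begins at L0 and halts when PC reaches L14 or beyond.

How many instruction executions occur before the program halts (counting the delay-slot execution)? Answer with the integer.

10

PC=0  nor  $r4, $r6, $r1     | $r0=0 $r1=7 $r2=4 $r3=9 $r4=65528 $r5=1 $r6=2
PC=1  sub  $r2, $r0, $r0     | $r0=0 $r1=7 $r2=0 $r3=9 $r4=65528 $r5=1 $r6=2
PC=2  slt  $r6, $r6, $r2     | $r0=0 $r1=7 $r2=0 $r3=9 $r4=65528 $r5=1 $r6=0
PC=3  bne  $r4, $r0, L9      | $r0=0 $r1=7 $r2=0 $r3=9 $r4=65528 $r5=1 $r6=0  [TAKEN]
PC=4  andi  $r4, $r0, 1      | $r0=0 $r1=7 $r2=0 $r3=9 $r4=0 $r5=1 $r6=0
PC=9  xori  $r4, $r3, 1      | $r0=0 $r1=7 $r2=0 $r3=9 $r4=8 $r5=1 $r6=0
PC=10 andi  $r4, $r4, 8      | $r0=0 $r1=7 $r2=0 $r3=9 $r4=8 $r5=1 $r6=0
PC=11 and  $r6, $r0, $r0     | $r0=0 $r1=7 $r2=0 $r3=9 $r4=8 $r5=1 $r6=0
PC=12 add  $r2, $r0, $r0     | $r0=0 $r1=7 $r2=0 $r3=9 $r4=8 $r5=1 $r6=0
PC=13 nor  $r3, $r0, $r2     | $r0=0 $r1=7 $r2=0 $r3=65535 $r4=8 $r5=1 $r6=0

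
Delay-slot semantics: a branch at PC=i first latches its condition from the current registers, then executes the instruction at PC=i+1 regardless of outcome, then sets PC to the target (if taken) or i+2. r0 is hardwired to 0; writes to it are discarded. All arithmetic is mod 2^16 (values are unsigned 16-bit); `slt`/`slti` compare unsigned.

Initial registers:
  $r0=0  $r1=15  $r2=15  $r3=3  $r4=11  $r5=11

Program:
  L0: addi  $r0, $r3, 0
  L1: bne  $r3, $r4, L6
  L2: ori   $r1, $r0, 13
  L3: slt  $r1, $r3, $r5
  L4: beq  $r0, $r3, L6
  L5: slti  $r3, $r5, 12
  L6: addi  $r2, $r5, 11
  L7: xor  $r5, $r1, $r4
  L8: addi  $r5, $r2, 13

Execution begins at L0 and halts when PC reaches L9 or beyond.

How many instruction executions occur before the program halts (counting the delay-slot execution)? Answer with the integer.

  step pc=0: addi  $r0, $r3, 0  regs=(0,15,15,3,11,11)
  step pc=1: bne  $r3, $r4, L6  cond=T  regs=(0,15,15,3,11,11)
  step pc=2: ori   $r1, $r0, 13  regs=(0,13,15,3,11,11)
  step pc=6: addi  $r2, $r5, 11  regs=(0,13,22,3,11,11)
  step pc=7: xor  $r5, $r1, $r4  regs=(0,13,22,3,11,6)
  step pc=8: addi  $r5, $r2, 13  regs=(0,13,22,3,11,35)

6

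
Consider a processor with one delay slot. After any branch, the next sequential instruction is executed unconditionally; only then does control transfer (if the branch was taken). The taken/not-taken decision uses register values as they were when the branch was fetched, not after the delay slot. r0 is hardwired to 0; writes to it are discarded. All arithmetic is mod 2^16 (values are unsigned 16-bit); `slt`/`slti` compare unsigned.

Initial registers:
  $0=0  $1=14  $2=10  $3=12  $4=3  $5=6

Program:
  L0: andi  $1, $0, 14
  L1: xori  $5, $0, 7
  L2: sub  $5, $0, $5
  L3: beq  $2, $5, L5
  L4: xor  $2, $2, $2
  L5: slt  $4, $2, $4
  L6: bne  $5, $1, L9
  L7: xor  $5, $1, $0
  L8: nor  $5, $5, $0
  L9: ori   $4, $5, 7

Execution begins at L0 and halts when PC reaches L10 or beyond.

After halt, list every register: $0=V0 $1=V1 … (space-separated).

#0 andi  $1, $0, 14 ; 0/0/10/12/3/6
#1 xori  $5, $0, 7 ; 0/0/10/12/3/7
#2 sub  $5, $0, $5 ; 0/0/10/12/3/65529
#3 beq  $2, $5, L5 ; 0/0/10/12/3/65529 ; →fallthru
#4 xor  $2, $2, $2 ; 0/0/0/12/3/65529
#5 slt  $4, $2, $4 ; 0/0/0/12/1/65529
#6 bne  $5, $1, L9 ; 0/0/0/12/1/65529 ; →target
#7 xor  $5, $1, $0 ; 0/0/0/12/1/0
#9 ori   $4, $5, 7 ; 0/0/0/12/7/0

$0=0 $1=0 $2=0 $3=12 $4=7 $5=0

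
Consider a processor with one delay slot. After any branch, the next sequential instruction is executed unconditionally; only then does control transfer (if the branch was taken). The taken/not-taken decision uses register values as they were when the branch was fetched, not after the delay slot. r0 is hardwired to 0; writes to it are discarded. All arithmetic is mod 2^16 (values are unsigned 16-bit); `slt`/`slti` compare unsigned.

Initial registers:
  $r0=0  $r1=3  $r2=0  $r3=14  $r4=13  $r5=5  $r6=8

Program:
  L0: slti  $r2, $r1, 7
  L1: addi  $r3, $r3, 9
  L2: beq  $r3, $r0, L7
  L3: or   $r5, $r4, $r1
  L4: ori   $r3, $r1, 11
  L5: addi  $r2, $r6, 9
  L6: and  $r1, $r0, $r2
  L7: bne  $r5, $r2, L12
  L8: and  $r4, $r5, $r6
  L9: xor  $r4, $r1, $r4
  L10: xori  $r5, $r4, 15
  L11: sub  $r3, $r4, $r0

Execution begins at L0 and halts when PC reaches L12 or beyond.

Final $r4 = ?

#0 slti  $r2, $r1, 7 ; 0/3/1/14/13/5/8
#1 addi  $r3, $r3, 9 ; 0/3/1/23/13/5/8
#2 beq  $r3, $r0, L7 ; 0/3/1/23/13/5/8 ; →fallthru
#3 or   $r5, $r4, $r1 ; 0/3/1/23/13/15/8
#4 ori   $r3, $r1, 11 ; 0/3/1/11/13/15/8
#5 addi  $r2, $r6, 9 ; 0/3/17/11/13/15/8
#6 and  $r1, $r0, $r2 ; 0/0/17/11/13/15/8
#7 bne  $r5, $r2, L12 ; 0/0/17/11/13/15/8 ; →target
#8 and  $r4, $r5, $r6 ; 0/0/17/11/8/15/8

8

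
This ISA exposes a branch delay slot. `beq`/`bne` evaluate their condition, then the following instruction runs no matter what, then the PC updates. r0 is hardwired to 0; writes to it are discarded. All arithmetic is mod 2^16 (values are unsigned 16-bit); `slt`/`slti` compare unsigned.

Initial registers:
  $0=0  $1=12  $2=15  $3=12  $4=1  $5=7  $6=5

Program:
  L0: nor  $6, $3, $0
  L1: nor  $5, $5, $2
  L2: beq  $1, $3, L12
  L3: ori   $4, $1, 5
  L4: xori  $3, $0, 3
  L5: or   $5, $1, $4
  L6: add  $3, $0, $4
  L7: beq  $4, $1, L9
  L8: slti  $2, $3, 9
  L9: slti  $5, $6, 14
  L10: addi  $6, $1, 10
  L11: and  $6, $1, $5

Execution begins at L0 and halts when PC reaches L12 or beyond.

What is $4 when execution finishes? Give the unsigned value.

[0] nor  $6, $3, $0  →  {$0:0, $1:12, $2:15, $3:12, $4:1, $5:7, $6:65523}
[1] nor  $5, $5, $2  →  {$0:0, $1:12, $2:15, $3:12, $4:1, $5:65520, $6:65523}
[2] beq  $1, $3, L12  →  {$0:0, $1:12, $2:15, $3:12, $4:1, $5:65520, $6:65523}  ⟨branch taken⟩
[3] ori   $4, $1, 5  →  {$0:0, $1:12, $2:15, $3:12, $4:13, $5:65520, $6:65523}

13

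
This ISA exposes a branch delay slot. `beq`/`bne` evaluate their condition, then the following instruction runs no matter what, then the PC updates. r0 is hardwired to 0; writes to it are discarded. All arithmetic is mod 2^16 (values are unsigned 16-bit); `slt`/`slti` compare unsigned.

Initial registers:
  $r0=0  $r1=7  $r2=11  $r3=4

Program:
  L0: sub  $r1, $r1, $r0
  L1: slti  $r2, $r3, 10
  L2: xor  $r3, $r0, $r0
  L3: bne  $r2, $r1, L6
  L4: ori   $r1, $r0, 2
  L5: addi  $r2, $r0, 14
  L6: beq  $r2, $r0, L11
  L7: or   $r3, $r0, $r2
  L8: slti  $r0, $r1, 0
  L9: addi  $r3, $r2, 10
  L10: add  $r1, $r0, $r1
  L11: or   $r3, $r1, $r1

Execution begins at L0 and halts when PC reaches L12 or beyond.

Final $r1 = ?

#0 sub  $r1, $r1, $r0 ; 0/7/11/4
#1 slti  $r2, $r3, 10 ; 0/7/1/4
#2 xor  $r3, $r0, $r0 ; 0/7/1/0
#3 bne  $r2, $r1, L6 ; 0/7/1/0 ; →target
#4 ori   $r1, $r0, 2 ; 0/2/1/0
#6 beq  $r2, $r0, L11 ; 0/2/1/0 ; →fallthru
#7 or   $r3, $r0, $r2 ; 0/2/1/1
#8 slti  $r0, $r1, 0 ; 0/2/1/1
#9 addi  $r3, $r2, 10 ; 0/2/1/11
#10 add  $r1, $r0, $r1 ; 0/2/1/11
#11 or   $r3, $r1, $r1 ; 0/2/1/2

2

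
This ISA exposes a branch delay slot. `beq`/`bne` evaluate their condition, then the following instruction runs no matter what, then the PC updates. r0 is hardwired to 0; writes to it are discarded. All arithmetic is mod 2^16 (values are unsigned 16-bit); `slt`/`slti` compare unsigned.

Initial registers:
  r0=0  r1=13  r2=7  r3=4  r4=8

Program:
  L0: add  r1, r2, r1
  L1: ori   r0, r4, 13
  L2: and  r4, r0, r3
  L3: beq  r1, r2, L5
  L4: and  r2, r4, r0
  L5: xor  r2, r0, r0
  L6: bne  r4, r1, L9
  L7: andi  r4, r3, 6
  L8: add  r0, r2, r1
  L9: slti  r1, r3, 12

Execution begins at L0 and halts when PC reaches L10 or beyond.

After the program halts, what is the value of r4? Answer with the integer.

4

[0] add  r1, r2, r1  →  {r0:0, r1:20, r2:7, r3:4, r4:8}
[1] ori   r0, r4, 13  →  {r0:0, r1:20, r2:7, r3:4, r4:8}
[2] and  r4, r0, r3  →  {r0:0, r1:20, r2:7, r3:4, r4:0}
[3] beq  r1, r2, L5  →  {r0:0, r1:20, r2:7, r3:4, r4:0}  ⟨branch fallthrough⟩
[4] and  r2, r4, r0  →  {r0:0, r1:20, r2:0, r3:4, r4:0}
[5] xor  r2, r0, r0  →  {r0:0, r1:20, r2:0, r3:4, r4:0}
[6] bne  r4, r1, L9  →  {r0:0, r1:20, r2:0, r3:4, r4:0}  ⟨branch taken⟩
[7] andi  r4, r3, 6  →  {r0:0, r1:20, r2:0, r3:4, r4:4}
[9] slti  r1, r3, 12  →  {r0:0, r1:1, r2:0, r3:4, r4:4}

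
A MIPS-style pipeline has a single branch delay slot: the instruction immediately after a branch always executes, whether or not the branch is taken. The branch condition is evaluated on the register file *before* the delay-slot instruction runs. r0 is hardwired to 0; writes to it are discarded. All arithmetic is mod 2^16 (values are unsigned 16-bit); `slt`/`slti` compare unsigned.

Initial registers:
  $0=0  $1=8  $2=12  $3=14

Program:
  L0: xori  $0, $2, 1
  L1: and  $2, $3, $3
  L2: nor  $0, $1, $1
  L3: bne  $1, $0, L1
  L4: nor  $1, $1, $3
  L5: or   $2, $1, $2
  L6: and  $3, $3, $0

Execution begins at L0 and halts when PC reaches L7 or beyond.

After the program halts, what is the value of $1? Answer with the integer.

  step pc=0: xori  $0, $2, 1  regs=(0,8,12,14)
  step pc=1: and  $2, $3, $3  regs=(0,8,14,14)
  step pc=2: nor  $0, $1, $1  regs=(0,8,14,14)
  step pc=3: bne  $1, $0, L1  cond=T  regs=(0,8,14,14)
  step pc=4: nor  $1, $1, $3  regs=(0,65521,14,14)
  step pc=1: and  $2, $3, $3  regs=(0,65521,14,14)
  step pc=2: nor  $0, $1, $1  regs=(0,65521,14,14)
  step pc=3: bne  $1, $0, L1  cond=T  regs=(0,65521,14,14)
  step pc=4: nor  $1, $1, $3  regs=(0,0,14,14)
  step pc=1: and  $2, $3, $3  regs=(0,0,14,14)
  step pc=2: nor  $0, $1, $1  regs=(0,0,14,14)
  step pc=3: bne  $1, $0, L1  cond=F  regs=(0,0,14,14)
  step pc=4: nor  $1, $1, $3  regs=(0,65521,14,14)
  step pc=5: or   $2, $1, $2  regs=(0,65521,65535,14)
  step pc=6: and  $3, $3, $0  regs=(0,65521,65535,0)

65521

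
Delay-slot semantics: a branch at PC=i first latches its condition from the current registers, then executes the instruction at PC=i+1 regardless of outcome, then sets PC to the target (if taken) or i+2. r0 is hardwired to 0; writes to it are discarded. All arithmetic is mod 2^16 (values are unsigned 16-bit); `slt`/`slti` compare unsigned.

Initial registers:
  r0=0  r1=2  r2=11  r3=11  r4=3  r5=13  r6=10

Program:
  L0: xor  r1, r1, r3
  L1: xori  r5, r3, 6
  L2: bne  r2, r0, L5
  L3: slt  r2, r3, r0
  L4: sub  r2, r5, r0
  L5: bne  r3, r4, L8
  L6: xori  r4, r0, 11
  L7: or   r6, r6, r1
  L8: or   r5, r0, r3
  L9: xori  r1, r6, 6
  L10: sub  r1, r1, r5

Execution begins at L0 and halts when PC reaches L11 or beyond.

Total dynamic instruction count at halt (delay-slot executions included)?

9

PC=0  xor  r1, r1, r3        | r0=0 r1=9 r2=11 r3=11 r4=3 r5=13 r6=10
PC=1  xori  r5, r3, 6        | r0=0 r1=9 r2=11 r3=11 r4=3 r5=13 r6=10
PC=2  bne  r2, r0, L5        | r0=0 r1=9 r2=11 r3=11 r4=3 r5=13 r6=10  [TAKEN]
PC=3  slt  r2, r3, r0        | r0=0 r1=9 r2=0 r3=11 r4=3 r5=13 r6=10
PC=5  bne  r3, r4, L8        | r0=0 r1=9 r2=0 r3=11 r4=3 r5=13 r6=10  [TAKEN]
PC=6  xori  r4, r0, 11       | r0=0 r1=9 r2=0 r3=11 r4=11 r5=13 r6=10
PC=8  or   r5, r0, r3        | r0=0 r1=9 r2=0 r3=11 r4=11 r5=11 r6=10
PC=9  xori  r1, r6, 6        | r0=0 r1=12 r2=0 r3=11 r4=11 r5=11 r6=10
PC=10 sub  r1, r1, r5        | r0=0 r1=1 r2=0 r3=11 r4=11 r5=11 r6=10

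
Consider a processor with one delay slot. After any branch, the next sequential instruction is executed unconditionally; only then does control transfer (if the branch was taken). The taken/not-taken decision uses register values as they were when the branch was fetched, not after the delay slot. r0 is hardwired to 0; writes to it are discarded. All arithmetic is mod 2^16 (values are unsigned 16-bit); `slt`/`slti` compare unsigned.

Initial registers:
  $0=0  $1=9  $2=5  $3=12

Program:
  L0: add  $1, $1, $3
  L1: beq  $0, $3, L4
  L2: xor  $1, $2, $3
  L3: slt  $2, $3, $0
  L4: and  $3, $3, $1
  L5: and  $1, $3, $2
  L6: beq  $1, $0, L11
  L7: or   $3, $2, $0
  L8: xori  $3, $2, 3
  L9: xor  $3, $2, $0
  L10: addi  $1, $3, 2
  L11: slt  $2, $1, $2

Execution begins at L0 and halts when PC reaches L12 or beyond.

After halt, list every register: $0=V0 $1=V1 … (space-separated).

PC=0  add  $1, $1, $3        | $0=0 $1=21 $2=5 $3=12
PC=1  beq  $0, $3, L4        | $0=0 $1=21 $2=5 $3=12  [not taken]
PC=2  xor  $1, $2, $3        | $0=0 $1=9 $2=5 $3=12
PC=3  slt  $2, $3, $0        | $0=0 $1=9 $2=0 $3=12
PC=4  and  $3, $3, $1        | $0=0 $1=9 $2=0 $3=8
PC=5  and  $1, $3, $2        | $0=0 $1=0 $2=0 $3=8
PC=6  beq  $1, $0, L11       | $0=0 $1=0 $2=0 $3=8  [TAKEN]
PC=7  or   $3, $2, $0        | $0=0 $1=0 $2=0 $3=0
PC=11 slt  $2, $1, $2        | $0=0 $1=0 $2=0 $3=0

$0=0 $1=0 $2=0 $3=0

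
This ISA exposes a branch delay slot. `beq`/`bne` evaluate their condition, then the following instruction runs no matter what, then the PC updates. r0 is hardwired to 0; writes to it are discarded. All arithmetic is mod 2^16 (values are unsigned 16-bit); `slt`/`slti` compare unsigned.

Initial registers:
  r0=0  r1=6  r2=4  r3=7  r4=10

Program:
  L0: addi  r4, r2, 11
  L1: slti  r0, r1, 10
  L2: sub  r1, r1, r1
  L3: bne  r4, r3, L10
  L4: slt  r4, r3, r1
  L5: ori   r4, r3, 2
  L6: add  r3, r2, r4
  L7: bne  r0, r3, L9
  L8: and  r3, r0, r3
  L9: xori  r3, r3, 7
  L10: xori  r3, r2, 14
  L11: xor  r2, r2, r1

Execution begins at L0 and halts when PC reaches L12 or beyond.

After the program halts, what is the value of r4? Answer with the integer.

PC=0  addi  r4, r2, 11       | r0=0 r1=6 r2=4 r3=7 r4=15
PC=1  slti  r0, r1, 10       | r0=0 r1=6 r2=4 r3=7 r4=15
PC=2  sub  r1, r1, r1        | r0=0 r1=0 r2=4 r3=7 r4=15
PC=3  bne  r4, r3, L10       | r0=0 r1=0 r2=4 r3=7 r4=15  [TAKEN]
PC=4  slt  r4, r3, r1        | r0=0 r1=0 r2=4 r3=7 r4=0
PC=10 xori  r3, r2, 14       | r0=0 r1=0 r2=4 r3=10 r4=0
PC=11 xor  r2, r2, r1        | r0=0 r1=0 r2=4 r3=10 r4=0

0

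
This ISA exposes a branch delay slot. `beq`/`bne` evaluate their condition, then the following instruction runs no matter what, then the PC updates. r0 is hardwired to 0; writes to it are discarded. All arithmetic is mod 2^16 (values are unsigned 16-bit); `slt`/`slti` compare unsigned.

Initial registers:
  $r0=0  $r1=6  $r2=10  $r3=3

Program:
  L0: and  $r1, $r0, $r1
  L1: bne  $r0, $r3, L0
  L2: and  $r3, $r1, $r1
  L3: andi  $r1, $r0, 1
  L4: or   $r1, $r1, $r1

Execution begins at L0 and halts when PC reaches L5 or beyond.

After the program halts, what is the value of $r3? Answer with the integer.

0

[0] and  $r1, $r0, $r1  →  {$r0:0, $r1:0, $r2:10, $r3:3}
[1] bne  $r0, $r3, L0  →  {$r0:0, $r1:0, $r2:10, $r3:3}  ⟨branch taken⟩
[2] and  $r3, $r1, $r1  →  {$r0:0, $r1:0, $r2:10, $r3:0}
[0] and  $r1, $r0, $r1  →  {$r0:0, $r1:0, $r2:10, $r3:0}
[1] bne  $r0, $r3, L0  →  {$r0:0, $r1:0, $r2:10, $r3:0}  ⟨branch fallthrough⟩
[2] and  $r3, $r1, $r1  →  {$r0:0, $r1:0, $r2:10, $r3:0}
[3] andi  $r1, $r0, 1  →  {$r0:0, $r1:0, $r2:10, $r3:0}
[4] or   $r1, $r1, $r1  →  {$r0:0, $r1:0, $r2:10, $r3:0}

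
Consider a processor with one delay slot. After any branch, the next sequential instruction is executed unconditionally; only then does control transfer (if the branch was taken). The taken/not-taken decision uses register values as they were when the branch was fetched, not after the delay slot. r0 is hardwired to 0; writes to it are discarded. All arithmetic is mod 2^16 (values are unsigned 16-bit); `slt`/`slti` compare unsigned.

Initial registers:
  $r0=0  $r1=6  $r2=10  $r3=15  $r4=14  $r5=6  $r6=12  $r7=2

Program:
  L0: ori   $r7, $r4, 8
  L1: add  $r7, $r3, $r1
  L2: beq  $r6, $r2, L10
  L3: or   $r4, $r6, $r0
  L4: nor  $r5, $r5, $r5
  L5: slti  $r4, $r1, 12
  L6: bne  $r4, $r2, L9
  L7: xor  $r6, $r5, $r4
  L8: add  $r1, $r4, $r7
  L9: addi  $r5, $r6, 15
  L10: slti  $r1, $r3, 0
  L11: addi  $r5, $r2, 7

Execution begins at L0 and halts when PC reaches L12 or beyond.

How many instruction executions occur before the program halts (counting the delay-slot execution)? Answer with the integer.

  step pc=0: ori   $r7, $r4, 8  regs=(0,6,10,15,14,6,12,14)
  step pc=1: add  $r7, $r3, $r1  regs=(0,6,10,15,14,6,12,21)
  step pc=2: beq  $r6, $r2, L10  cond=F  regs=(0,6,10,15,14,6,12,21)
  step pc=3: or   $r4, $r6, $r0  regs=(0,6,10,15,12,6,12,21)
  step pc=4: nor  $r5, $r5, $r5  regs=(0,6,10,15,12,65529,12,21)
  step pc=5: slti  $r4, $r1, 12  regs=(0,6,10,15,1,65529,12,21)
  step pc=6: bne  $r4, $r2, L9  cond=T  regs=(0,6,10,15,1,65529,12,21)
  step pc=7: xor  $r6, $r5, $r4  regs=(0,6,10,15,1,65529,65528,21)
  step pc=9: addi  $r5, $r6, 15  regs=(0,6,10,15,1,7,65528,21)
  step pc=10: slti  $r1, $r3, 0  regs=(0,0,10,15,1,7,65528,21)
  step pc=11: addi  $r5, $r2, 7  regs=(0,0,10,15,1,17,65528,21)

11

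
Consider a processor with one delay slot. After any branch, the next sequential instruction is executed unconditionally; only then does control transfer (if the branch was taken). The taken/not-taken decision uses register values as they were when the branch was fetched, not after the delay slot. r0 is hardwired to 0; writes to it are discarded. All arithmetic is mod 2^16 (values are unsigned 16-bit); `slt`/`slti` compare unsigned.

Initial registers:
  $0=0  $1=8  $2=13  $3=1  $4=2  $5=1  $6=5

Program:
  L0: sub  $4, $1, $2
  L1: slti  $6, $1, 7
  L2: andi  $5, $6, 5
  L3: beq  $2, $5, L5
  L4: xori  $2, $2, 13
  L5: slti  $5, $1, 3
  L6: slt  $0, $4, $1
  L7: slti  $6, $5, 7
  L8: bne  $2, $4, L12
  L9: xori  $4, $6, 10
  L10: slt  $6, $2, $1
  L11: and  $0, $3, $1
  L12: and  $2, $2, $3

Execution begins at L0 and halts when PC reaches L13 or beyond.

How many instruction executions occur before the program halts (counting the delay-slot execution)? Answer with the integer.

11

#0 sub  $4, $1, $2 ; 0/8/13/1/65531/1/5
#1 slti  $6, $1, 7 ; 0/8/13/1/65531/1/0
#2 andi  $5, $6, 5 ; 0/8/13/1/65531/0/0
#3 beq  $2, $5, L5 ; 0/8/13/1/65531/0/0 ; →fallthru
#4 xori  $2, $2, 13 ; 0/8/0/1/65531/0/0
#5 slti  $5, $1, 3 ; 0/8/0/1/65531/0/0
#6 slt  $0, $4, $1 ; 0/8/0/1/65531/0/0
#7 slti  $6, $5, 7 ; 0/8/0/1/65531/0/1
#8 bne  $2, $4, L12 ; 0/8/0/1/65531/0/1 ; →target
#9 xori  $4, $6, 10 ; 0/8/0/1/11/0/1
#12 and  $2, $2, $3 ; 0/8/0/1/11/0/1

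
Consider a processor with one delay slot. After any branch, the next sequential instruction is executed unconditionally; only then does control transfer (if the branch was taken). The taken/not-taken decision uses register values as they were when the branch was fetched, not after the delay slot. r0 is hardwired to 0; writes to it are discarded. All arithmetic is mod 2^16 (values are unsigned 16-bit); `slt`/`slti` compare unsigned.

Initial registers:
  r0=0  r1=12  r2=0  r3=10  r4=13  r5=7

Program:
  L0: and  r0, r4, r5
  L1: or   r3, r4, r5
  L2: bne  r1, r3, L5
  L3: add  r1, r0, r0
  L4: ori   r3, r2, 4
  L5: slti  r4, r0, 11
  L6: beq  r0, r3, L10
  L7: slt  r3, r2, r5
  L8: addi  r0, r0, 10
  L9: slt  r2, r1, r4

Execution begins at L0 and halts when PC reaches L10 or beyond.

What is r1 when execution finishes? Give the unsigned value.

0

  step pc=0: and  r0, r4, r5  regs=(0,12,0,10,13,7)
  step pc=1: or   r3, r4, r5  regs=(0,12,0,15,13,7)
  step pc=2: bne  r1, r3, L5  cond=T  regs=(0,12,0,15,13,7)
  step pc=3: add  r1, r0, r0  regs=(0,0,0,15,13,7)
  step pc=5: slti  r4, r0, 11  regs=(0,0,0,15,1,7)
  step pc=6: beq  r0, r3, L10  cond=F  regs=(0,0,0,15,1,7)
  step pc=7: slt  r3, r2, r5  regs=(0,0,0,1,1,7)
  step pc=8: addi  r0, r0, 10  regs=(0,0,0,1,1,7)
  step pc=9: slt  r2, r1, r4  regs=(0,0,1,1,1,7)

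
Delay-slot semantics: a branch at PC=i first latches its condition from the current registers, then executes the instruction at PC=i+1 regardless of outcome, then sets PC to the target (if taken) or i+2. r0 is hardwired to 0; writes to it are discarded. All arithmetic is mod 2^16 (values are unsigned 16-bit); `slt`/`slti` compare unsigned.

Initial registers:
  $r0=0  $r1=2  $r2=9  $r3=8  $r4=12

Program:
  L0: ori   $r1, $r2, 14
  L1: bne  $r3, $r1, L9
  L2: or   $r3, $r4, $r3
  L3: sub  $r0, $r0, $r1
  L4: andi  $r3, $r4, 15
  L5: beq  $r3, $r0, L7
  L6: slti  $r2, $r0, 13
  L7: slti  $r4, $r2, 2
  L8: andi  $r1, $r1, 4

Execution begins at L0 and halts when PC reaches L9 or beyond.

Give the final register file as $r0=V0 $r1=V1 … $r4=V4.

$r0=0 $r1=15 $r2=9 $r3=12 $r4=12

PC=0  ori   $r1, $r2, 14     | $r0=0 $r1=15 $r2=9 $r3=8 $r4=12
PC=1  bne  $r3, $r1, L9      | $r0=0 $r1=15 $r2=9 $r3=8 $r4=12  [TAKEN]
PC=2  or   $r3, $r4, $r3     | $r0=0 $r1=15 $r2=9 $r3=12 $r4=12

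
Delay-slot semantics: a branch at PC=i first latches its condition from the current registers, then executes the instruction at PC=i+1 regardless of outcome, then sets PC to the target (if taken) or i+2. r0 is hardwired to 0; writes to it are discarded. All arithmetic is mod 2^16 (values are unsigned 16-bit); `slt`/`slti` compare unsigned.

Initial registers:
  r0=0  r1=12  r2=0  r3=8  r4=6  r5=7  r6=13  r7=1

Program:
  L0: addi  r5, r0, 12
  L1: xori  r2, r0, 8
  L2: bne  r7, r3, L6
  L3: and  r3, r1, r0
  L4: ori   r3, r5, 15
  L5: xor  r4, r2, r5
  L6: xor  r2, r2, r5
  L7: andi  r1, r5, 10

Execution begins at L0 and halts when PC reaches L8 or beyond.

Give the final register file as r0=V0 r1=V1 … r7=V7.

#0 addi  r5, r0, 12 ; 0/12/0/8/6/12/13/1
#1 xori  r2, r0, 8 ; 0/12/8/8/6/12/13/1
#2 bne  r7, r3, L6 ; 0/12/8/8/6/12/13/1 ; →target
#3 and  r3, r1, r0 ; 0/12/8/0/6/12/13/1
#6 xor  r2, r2, r5 ; 0/12/4/0/6/12/13/1
#7 andi  r1, r5, 10 ; 0/8/4/0/6/12/13/1

r0=0 r1=8 r2=4 r3=0 r4=6 r5=12 r6=13 r7=1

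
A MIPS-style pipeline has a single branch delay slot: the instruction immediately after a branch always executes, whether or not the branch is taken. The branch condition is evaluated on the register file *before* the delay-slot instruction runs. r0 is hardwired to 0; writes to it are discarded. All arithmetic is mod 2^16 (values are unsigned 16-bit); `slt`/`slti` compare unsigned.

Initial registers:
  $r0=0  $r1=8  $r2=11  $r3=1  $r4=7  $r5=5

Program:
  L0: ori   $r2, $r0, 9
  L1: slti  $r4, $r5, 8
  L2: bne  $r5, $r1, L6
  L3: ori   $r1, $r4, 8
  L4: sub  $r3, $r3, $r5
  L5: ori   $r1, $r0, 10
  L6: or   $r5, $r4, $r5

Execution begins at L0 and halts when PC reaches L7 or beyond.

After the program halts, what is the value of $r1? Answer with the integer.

#0 ori   $r2, $r0, 9 ; 0/8/9/1/7/5
#1 slti  $r4, $r5, 8 ; 0/8/9/1/1/5
#2 bne  $r5, $r1, L6 ; 0/8/9/1/1/5 ; →target
#3 ori   $r1, $r4, 8 ; 0/9/9/1/1/5
#6 or   $r5, $r4, $r5 ; 0/9/9/1/1/5

9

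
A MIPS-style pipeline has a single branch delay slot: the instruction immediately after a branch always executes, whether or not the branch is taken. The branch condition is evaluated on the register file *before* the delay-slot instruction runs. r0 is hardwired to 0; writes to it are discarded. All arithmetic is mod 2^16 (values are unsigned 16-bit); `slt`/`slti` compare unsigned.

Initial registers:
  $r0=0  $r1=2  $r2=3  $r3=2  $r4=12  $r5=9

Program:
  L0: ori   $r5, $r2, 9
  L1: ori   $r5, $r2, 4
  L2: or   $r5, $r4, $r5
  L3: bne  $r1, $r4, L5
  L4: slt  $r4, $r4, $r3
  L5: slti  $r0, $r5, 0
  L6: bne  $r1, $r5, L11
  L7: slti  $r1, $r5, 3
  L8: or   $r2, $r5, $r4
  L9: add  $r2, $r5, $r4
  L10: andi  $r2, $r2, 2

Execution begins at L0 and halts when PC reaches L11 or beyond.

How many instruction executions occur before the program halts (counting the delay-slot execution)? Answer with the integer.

[0] ori   $r5, $r2, 9  →  {$r0:0, $r1:2, $r2:3, $r3:2, $r4:12, $r5:11}
[1] ori   $r5, $r2, 4  →  {$r0:0, $r1:2, $r2:3, $r3:2, $r4:12, $r5:7}
[2] or   $r5, $r4, $r5  →  {$r0:0, $r1:2, $r2:3, $r3:2, $r4:12, $r5:15}
[3] bne  $r1, $r4, L5  →  {$r0:0, $r1:2, $r2:3, $r3:2, $r4:12, $r5:15}  ⟨branch taken⟩
[4] slt  $r4, $r4, $r3  →  {$r0:0, $r1:2, $r2:3, $r3:2, $r4:0, $r5:15}
[5] slti  $r0, $r5, 0  →  {$r0:0, $r1:2, $r2:3, $r3:2, $r4:0, $r5:15}
[6] bne  $r1, $r5, L11  →  {$r0:0, $r1:2, $r2:3, $r3:2, $r4:0, $r5:15}  ⟨branch taken⟩
[7] slti  $r1, $r5, 3  →  {$r0:0, $r1:0, $r2:3, $r3:2, $r4:0, $r5:15}

8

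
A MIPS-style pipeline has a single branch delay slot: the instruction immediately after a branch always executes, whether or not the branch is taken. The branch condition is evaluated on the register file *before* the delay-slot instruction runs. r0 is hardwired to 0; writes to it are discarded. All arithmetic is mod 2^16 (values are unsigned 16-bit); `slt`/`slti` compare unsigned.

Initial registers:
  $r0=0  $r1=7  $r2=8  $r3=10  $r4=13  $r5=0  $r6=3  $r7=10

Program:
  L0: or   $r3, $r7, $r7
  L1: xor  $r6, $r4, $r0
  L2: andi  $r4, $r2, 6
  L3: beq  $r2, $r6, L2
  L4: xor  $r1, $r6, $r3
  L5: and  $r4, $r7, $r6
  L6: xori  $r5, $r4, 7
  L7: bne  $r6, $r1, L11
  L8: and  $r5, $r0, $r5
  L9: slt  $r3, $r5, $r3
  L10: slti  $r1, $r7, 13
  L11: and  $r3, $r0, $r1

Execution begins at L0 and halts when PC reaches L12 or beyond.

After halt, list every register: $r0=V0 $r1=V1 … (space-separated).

PC=0  or   $r3, $r7, $r7     | $r0=0 $r1=7 $r2=8 $r3=10 $r4=13 $r5=0 $r6=3 $r7=10
PC=1  xor  $r6, $r4, $r0     | $r0=0 $r1=7 $r2=8 $r3=10 $r4=13 $r5=0 $r6=13 $r7=10
PC=2  andi  $r4, $r2, 6      | $r0=0 $r1=7 $r2=8 $r3=10 $r4=0 $r5=0 $r6=13 $r7=10
PC=3  beq  $r2, $r6, L2      | $r0=0 $r1=7 $r2=8 $r3=10 $r4=0 $r5=0 $r6=13 $r7=10  [not taken]
PC=4  xor  $r1, $r6, $r3     | $r0=0 $r1=7 $r2=8 $r3=10 $r4=0 $r5=0 $r6=13 $r7=10
PC=5  and  $r4, $r7, $r6     | $r0=0 $r1=7 $r2=8 $r3=10 $r4=8 $r5=0 $r6=13 $r7=10
PC=6  xori  $r5, $r4, 7      | $r0=0 $r1=7 $r2=8 $r3=10 $r4=8 $r5=15 $r6=13 $r7=10
PC=7  bne  $r6, $r1, L11     | $r0=0 $r1=7 $r2=8 $r3=10 $r4=8 $r5=15 $r6=13 $r7=10  [TAKEN]
PC=8  and  $r5, $r0, $r5     | $r0=0 $r1=7 $r2=8 $r3=10 $r4=8 $r5=0 $r6=13 $r7=10
PC=11 and  $r3, $r0, $r1     | $r0=0 $r1=7 $r2=8 $r3=0 $r4=8 $r5=0 $r6=13 $r7=10

$r0=0 $r1=7 $r2=8 $r3=0 $r4=8 $r5=0 $r6=13 $r7=10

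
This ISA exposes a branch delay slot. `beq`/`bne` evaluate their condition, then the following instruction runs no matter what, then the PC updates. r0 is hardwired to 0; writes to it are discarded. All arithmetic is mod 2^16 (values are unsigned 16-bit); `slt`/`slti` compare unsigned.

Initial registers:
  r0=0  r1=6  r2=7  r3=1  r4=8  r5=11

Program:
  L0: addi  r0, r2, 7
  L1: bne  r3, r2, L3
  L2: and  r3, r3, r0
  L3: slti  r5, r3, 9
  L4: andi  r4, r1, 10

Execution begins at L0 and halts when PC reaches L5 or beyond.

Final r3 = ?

0

  step pc=0: addi  r0, r2, 7  regs=(0,6,7,1,8,11)
  step pc=1: bne  r3, r2, L3  cond=T  regs=(0,6,7,1,8,11)
  step pc=2: and  r3, r3, r0  regs=(0,6,7,0,8,11)
  step pc=3: slti  r5, r3, 9  regs=(0,6,7,0,8,1)
  step pc=4: andi  r4, r1, 10  regs=(0,6,7,0,2,1)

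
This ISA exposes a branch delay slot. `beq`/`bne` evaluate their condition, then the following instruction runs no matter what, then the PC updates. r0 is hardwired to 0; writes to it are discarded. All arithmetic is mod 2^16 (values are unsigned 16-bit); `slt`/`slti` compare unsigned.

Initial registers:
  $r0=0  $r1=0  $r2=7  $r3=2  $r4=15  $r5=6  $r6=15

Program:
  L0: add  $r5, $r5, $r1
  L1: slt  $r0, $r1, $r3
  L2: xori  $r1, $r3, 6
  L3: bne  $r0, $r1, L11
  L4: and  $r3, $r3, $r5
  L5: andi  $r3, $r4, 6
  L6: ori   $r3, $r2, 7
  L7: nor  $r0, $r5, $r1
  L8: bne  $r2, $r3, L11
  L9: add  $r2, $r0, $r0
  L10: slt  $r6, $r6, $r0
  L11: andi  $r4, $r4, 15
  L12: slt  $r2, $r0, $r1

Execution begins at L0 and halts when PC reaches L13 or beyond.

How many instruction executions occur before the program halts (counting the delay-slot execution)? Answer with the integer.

[0] add  $r5, $r5, $r1  →  {$r0:0, $r1:0, $r2:7, $r3:2, $r4:15, $r5:6, $r6:15}
[1] slt  $r0, $r1, $r3  →  {$r0:0, $r1:0, $r2:7, $r3:2, $r4:15, $r5:6, $r6:15}
[2] xori  $r1, $r3, 6  →  {$r0:0, $r1:4, $r2:7, $r3:2, $r4:15, $r5:6, $r6:15}
[3] bne  $r0, $r1, L11  →  {$r0:0, $r1:4, $r2:7, $r3:2, $r4:15, $r5:6, $r6:15}  ⟨branch taken⟩
[4] and  $r3, $r3, $r5  →  {$r0:0, $r1:4, $r2:7, $r3:2, $r4:15, $r5:6, $r6:15}
[11] andi  $r4, $r4, 15  →  {$r0:0, $r1:4, $r2:7, $r3:2, $r4:15, $r5:6, $r6:15}
[12] slt  $r2, $r0, $r1  →  {$r0:0, $r1:4, $r2:1, $r3:2, $r4:15, $r5:6, $r6:15}

7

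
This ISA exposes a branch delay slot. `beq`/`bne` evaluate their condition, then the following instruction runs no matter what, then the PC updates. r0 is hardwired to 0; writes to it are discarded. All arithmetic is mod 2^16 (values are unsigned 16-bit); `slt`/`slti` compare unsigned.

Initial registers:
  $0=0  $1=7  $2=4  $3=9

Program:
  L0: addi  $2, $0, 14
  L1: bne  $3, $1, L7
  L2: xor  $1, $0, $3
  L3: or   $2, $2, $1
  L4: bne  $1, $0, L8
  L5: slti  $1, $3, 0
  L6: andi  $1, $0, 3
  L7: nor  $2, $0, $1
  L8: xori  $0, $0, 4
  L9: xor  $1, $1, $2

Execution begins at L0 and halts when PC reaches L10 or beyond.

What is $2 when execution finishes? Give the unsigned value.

#0 addi  $2, $0, 14 ; 0/7/14/9
#1 bne  $3, $1, L7 ; 0/7/14/9 ; →target
#2 xor  $1, $0, $3 ; 0/9/14/9
#7 nor  $2, $0, $1 ; 0/9/65526/9
#8 xori  $0, $0, 4 ; 0/9/65526/9
#9 xor  $1, $1, $2 ; 0/65535/65526/9

65526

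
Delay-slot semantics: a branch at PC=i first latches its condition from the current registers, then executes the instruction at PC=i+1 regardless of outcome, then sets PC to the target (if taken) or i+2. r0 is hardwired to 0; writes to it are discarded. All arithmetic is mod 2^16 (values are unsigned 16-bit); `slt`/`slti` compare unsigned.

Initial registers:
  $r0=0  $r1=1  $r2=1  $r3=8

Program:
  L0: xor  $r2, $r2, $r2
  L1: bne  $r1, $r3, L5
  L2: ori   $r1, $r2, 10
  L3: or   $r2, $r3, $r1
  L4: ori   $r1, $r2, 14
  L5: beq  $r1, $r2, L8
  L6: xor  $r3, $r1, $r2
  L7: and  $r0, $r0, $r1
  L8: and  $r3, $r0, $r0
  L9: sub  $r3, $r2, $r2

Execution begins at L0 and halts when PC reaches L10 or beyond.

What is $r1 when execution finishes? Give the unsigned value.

PC=0  xor  $r2, $r2, $r2     | $r0=0 $r1=1 $r2=0 $r3=8
PC=1  bne  $r1, $r3, L5      | $r0=0 $r1=1 $r2=0 $r3=8  [TAKEN]
PC=2  ori   $r1, $r2, 10     | $r0=0 $r1=10 $r2=0 $r3=8
PC=5  beq  $r1, $r2, L8      | $r0=0 $r1=10 $r2=0 $r3=8  [not taken]
PC=6  xor  $r3, $r1, $r2     | $r0=0 $r1=10 $r2=0 $r3=10
PC=7  and  $r0, $r0, $r1     | $r0=0 $r1=10 $r2=0 $r3=10
PC=8  and  $r3, $r0, $r0     | $r0=0 $r1=10 $r2=0 $r3=0
PC=9  sub  $r3, $r2, $r2     | $r0=0 $r1=10 $r2=0 $r3=0

10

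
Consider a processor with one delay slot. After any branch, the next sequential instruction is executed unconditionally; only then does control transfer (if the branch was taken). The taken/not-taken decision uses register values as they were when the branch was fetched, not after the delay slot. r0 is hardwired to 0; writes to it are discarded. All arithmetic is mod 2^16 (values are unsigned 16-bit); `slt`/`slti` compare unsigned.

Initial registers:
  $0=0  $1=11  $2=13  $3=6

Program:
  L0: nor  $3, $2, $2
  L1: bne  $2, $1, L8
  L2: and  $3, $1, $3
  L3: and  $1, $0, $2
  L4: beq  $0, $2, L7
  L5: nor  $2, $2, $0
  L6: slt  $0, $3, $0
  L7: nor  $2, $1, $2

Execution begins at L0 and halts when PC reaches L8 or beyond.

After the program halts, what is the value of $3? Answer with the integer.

  step pc=0: nor  $3, $2, $2  regs=(0,11,13,65522)
  step pc=1: bne  $2, $1, L8  cond=T  regs=(0,11,13,65522)
  step pc=2: and  $3, $1, $3  regs=(0,11,13,2)

2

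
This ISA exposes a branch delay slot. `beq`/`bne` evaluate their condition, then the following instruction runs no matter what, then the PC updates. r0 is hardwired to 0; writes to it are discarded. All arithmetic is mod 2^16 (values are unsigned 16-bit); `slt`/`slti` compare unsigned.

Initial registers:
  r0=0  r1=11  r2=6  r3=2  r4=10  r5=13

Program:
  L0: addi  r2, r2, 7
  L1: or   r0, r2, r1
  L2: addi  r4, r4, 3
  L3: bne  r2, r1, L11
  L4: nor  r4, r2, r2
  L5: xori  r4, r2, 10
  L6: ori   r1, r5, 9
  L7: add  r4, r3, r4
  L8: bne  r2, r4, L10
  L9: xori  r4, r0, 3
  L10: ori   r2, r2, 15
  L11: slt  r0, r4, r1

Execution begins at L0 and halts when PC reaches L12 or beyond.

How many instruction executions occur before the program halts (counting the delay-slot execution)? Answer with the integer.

  step pc=0: addi  r2, r2, 7  regs=(0,11,13,2,10,13)
  step pc=1: or   r0, r2, r1  regs=(0,11,13,2,10,13)
  step pc=2: addi  r4, r4, 3  regs=(0,11,13,2,13,13)
  step pc=3: bne  r2, r1, L11  cond=T  regs=(0,11,13,2,13,13)
  step pc=4: nor  r4, r2, r2  regs=(0,11,13,2,65522,13)
  step pc=11: slt  r0, r4, r1  regs=(0,11,13,2,65522,13)

6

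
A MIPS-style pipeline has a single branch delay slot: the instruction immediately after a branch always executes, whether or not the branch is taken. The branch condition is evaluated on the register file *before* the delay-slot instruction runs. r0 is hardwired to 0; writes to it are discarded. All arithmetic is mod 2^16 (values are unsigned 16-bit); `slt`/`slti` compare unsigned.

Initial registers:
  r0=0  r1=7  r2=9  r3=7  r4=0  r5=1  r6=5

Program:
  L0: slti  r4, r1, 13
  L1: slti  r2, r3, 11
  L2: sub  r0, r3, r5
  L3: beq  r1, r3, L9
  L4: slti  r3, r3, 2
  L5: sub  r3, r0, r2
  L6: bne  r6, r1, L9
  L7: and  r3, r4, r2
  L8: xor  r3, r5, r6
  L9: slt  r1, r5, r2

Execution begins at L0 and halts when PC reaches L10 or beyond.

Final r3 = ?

0

[0] slti  r4, r1, 13  →  {r0:0, r1:7, r2:9, r3:7, r4:1, r5:1, r6:5}
[1] slti  r2, r3, 11  →  {r0:0, r1:7, r2:1, r3:7, r4:1, r5:1, r6:5}
[2] sub  r0, r3, r5  →  {r0:0, r1:7, r2:1, r3:7, r4:1, r5:1, r6:5}
[3] beq  r1, r3, L9  →  {r0:0, r1:7, r2:1, r3:7, r4:1, r5:1, r6:5}  ⟨branch taken⟩
[4] slti  r3, r3, 2  →  {r0:0, r1:7, r2:1, r3:0, r4:1, r5:1, r6:5}
[9] slt  r1, r5, r2  →  {r0:0, r1:0, r2:1, r3:0, r4:1, r5:1, r6:5}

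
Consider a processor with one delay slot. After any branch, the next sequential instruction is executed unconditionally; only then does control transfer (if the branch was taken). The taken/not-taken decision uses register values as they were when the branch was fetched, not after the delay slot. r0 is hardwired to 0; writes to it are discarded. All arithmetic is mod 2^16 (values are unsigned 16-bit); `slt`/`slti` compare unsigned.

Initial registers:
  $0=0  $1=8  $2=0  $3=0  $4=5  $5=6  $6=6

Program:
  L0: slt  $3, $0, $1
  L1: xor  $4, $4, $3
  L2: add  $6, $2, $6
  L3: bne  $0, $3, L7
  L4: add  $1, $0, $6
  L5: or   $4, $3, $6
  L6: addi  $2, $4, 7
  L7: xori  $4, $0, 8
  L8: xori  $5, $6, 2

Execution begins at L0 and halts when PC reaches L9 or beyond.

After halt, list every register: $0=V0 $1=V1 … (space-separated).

$0=0 $1=6 $2=0 $3=1 $4=8 $5=4 $6=6

PC=0  slt  $3, $0, $1        | $0=0 $1=8 $2=0 $3=1 $4=5 $5=6 $6=6
PC=1  xor  $4, $4, $3        | $0=0 $1=8 $2=0 $3=1 $4=4 $5=6 $6=6
PC=2  add  $6, $2, $6        | $0=0 $1=8 $2=0 $3=1 $4=4 $5=6 $6=6
PC=3  bne  $0, $3, L7        | $0=0 $1=8 $2=0 $3=1 $4=4 $5=6 $6=6  [TAKEN]
PC=4  add  $1, $0, $6        | $0=0 $1=6 $2=0 $3=1 $4=4 $5=6 $6=6
PC=7  xori  $4, $0, 8        | $0=0 $1=6 $2=0 $3=1 $4=8 $5=6 $6=6
PC=8  xori  $5, $6, 2        | $0=0 $1=6 $2=0 $3=1 $4=8 $5=4 $6=6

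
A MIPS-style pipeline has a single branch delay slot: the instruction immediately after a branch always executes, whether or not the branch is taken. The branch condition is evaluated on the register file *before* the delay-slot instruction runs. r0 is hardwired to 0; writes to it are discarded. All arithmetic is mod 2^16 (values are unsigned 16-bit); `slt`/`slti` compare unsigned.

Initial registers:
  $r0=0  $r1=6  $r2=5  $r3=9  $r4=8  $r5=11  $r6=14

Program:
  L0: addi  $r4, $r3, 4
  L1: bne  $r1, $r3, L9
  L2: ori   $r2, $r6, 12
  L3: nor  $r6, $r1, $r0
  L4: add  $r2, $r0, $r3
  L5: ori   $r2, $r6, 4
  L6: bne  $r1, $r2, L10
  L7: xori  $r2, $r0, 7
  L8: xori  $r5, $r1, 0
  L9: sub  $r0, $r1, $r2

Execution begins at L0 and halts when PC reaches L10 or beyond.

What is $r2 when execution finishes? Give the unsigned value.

#0 addi  $r4, $r3, 4 ; 0/6/5/9/13/11/14
#1 bne  $r1, $r3, L9 ; 0/6/5/9/13/11/14 ; →target
#2 ori   $r2, $r6, 12 ; 0/6/14/9/13/11/14
#9 sub  $r0, $r1, $r2 ; 0/6/14/9/13/11/14

14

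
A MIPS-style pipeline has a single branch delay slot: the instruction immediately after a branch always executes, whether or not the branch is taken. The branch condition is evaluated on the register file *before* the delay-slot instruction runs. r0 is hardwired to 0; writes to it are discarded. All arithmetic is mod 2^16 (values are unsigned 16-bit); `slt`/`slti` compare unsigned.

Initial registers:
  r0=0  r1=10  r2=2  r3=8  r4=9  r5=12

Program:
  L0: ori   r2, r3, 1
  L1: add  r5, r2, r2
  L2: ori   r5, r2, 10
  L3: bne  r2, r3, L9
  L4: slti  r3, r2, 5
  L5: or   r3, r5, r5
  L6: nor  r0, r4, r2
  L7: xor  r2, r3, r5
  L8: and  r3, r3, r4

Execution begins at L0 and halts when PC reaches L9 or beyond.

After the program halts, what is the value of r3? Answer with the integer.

#0 ori   r2, r3, 1 ; 0/10/9/8/9/12
#1 add  r5, r2, r2 ; 0/10/9/8/9/18
#2 ori   r5, r2, 10 ; 0/10/9/8/9/11
#3 bne  r2, r3, L9 ; 0/10/9/8/9/11 ; →target
#4 slti  r3, r2, 5 ; 0/10/9/0/9/11

0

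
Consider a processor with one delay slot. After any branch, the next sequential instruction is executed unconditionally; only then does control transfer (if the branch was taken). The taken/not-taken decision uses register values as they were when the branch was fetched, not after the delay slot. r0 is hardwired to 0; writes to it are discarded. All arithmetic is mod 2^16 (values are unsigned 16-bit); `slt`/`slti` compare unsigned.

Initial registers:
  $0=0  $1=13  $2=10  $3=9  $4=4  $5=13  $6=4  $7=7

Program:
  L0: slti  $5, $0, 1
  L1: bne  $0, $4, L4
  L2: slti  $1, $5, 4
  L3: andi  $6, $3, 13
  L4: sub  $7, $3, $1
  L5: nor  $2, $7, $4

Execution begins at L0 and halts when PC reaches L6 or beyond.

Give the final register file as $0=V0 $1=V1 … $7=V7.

[0] slti  $5, $0, 1  →  {$0:0, $1:13, $2:10, $3:9, $4:4, $5:1, $6:4, $7:7}
[1] bne  $0, $4, L4  →  {$0:0, $1:13, $2:10, $3:9, $4:4, $5:1, $6:4, $7:7}  ⟨branch taken⟩
[2] slti  $1, $5, 4  →  {$0:0, $1:1, $2:10, $3:9, $4:4, $5:1, $6:4, $7:7}
[4] sub  $7, $3, $1  →  {$0:0, $1:1, $2:10, $3:9, $4:4, $5:1, $6:4, $7:8}
[5] nor  $2, $7, $4  →  {$0:0, $1:1, $2:65523, $3:9, $4:4, $5:1, $6:4, $7:8}

$0=0 $1=1 $2=65523 $3=9 $4=4 $5=1 $6=4 $7=8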